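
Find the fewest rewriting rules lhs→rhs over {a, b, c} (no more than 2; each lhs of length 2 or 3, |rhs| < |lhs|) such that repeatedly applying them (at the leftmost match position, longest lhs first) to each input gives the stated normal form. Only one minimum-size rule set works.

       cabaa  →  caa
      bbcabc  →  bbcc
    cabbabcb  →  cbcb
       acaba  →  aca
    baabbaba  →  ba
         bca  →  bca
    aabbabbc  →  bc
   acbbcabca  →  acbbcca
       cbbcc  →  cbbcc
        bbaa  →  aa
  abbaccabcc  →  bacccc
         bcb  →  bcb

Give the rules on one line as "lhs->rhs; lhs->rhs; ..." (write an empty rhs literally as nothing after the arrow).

  | cabaa => caa
  | bbcabc => bbcc
  | cabbabcb => cbabcb => cbcb
  | acaba => aca

ab->; bba->a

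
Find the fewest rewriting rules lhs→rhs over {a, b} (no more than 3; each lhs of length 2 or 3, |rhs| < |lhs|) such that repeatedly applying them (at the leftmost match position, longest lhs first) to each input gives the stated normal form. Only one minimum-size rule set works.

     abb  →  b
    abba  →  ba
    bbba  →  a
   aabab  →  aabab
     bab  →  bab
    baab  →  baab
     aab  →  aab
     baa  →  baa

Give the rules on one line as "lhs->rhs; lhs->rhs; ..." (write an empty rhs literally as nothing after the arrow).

abb->b; bbb->

  | abb => b
  | abba => ba
  | bbba => a
  | aabab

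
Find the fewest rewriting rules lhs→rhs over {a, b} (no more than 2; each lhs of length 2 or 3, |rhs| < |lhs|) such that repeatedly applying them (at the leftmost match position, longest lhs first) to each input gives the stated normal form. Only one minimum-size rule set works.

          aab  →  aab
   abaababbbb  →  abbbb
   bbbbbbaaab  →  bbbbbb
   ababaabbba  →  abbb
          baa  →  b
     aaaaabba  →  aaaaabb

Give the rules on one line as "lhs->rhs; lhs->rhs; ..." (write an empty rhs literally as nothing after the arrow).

ba->b; bab->b

  | aab
  | abaababbbb => abababbbb => ababbbb => abbbb
  | bbbbbbaaab => bbbbbbaab => bbbbbbab => bbbbbb
  | ababaabbba => abaabbba => ababbba => abbba => abbb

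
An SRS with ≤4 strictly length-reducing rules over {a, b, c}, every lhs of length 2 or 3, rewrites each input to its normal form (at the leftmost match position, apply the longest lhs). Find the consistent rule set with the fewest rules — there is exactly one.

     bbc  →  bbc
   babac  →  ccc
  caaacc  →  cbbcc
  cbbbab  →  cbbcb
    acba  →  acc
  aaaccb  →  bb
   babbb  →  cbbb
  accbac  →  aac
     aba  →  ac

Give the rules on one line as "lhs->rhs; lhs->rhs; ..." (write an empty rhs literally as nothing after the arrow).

  | bbc
  | babac => cbac => ccc
  | caaacc => cbbcc
  | cbbbab => cbbcb

aaa->bb; ba->c; ccb->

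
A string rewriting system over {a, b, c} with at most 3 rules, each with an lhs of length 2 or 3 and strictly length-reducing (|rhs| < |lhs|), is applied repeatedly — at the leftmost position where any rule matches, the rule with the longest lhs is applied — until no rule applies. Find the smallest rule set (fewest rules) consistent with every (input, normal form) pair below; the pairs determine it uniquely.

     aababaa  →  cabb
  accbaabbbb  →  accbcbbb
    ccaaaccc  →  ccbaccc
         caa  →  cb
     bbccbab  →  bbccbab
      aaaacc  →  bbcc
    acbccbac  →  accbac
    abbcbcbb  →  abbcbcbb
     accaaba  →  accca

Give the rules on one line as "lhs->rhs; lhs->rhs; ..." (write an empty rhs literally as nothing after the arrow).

  | aababaa => cabaa => cabb
  | accbaabbbb => accbcbbb
  | ccaaaccc => ccbaccc
  | caa => cb

aa->b; aab->c; acb->a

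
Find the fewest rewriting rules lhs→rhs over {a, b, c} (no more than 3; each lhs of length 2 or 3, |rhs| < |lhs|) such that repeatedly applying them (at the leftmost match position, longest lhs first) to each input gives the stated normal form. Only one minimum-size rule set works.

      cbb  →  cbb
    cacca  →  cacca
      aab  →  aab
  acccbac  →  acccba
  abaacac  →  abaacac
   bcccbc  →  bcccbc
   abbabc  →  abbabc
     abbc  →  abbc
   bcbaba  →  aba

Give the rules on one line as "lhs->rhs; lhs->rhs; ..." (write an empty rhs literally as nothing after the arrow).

bac->ba; bcb->

  | cbb
  | cacca
  | aab
  | acccbac => acccba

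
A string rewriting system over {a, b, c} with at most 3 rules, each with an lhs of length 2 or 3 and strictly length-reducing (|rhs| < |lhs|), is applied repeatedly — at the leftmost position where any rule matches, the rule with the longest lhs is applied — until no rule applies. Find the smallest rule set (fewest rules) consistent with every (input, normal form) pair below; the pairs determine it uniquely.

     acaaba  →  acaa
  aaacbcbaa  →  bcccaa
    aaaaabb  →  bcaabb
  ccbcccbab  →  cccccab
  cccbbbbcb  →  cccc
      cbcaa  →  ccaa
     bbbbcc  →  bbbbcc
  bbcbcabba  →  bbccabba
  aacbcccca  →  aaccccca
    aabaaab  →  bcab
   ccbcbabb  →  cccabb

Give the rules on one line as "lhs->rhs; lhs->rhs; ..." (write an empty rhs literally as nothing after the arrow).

aaa->bc; aba->a; cb->c

  | acaaba => acaa
  | aaacbcbaa => bccbcbaa => bcccbaa => bcccaa
  | aaaaabb => bcaabb
  | ccbcccbab => cccccbab => cccccab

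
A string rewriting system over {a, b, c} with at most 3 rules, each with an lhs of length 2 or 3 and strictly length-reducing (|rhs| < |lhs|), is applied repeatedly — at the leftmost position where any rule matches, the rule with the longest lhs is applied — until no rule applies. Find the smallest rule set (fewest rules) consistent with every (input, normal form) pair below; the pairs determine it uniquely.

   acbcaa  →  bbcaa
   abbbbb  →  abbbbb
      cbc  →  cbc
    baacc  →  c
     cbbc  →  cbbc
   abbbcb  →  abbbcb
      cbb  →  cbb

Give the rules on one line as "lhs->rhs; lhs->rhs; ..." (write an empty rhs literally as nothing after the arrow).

ac->b; bab->

  | acbcaa => bbcaa
  | abbbbb
  | cbc
  | baacc => babc => c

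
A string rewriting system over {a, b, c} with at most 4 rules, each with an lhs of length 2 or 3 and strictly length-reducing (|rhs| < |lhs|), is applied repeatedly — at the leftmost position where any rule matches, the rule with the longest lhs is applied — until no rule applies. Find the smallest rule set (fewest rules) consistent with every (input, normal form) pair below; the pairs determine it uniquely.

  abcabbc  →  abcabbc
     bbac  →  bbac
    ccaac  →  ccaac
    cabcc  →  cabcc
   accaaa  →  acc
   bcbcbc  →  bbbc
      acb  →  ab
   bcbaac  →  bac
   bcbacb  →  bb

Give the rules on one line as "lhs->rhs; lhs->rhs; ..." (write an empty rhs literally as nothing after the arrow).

aaa->; cb->b; cba->

  | abcabbc
  | bbac
  | ccaac
  | cabcc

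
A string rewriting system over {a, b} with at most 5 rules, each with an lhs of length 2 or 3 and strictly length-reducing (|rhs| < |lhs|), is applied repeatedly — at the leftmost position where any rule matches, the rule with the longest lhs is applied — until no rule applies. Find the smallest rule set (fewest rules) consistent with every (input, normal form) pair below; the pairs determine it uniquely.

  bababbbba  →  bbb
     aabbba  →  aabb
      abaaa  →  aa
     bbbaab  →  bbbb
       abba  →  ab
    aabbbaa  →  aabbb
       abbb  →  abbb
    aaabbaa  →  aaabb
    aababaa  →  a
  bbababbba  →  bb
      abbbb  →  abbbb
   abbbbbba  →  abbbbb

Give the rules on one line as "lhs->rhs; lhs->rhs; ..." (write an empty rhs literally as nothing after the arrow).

aba->; ba->; baa->b; bab->ab

  | bababbbba => ababbbba => bbbba => bbb
  | aabbba => aabb
  | abaaa => aa
  | bbbaab => bbbb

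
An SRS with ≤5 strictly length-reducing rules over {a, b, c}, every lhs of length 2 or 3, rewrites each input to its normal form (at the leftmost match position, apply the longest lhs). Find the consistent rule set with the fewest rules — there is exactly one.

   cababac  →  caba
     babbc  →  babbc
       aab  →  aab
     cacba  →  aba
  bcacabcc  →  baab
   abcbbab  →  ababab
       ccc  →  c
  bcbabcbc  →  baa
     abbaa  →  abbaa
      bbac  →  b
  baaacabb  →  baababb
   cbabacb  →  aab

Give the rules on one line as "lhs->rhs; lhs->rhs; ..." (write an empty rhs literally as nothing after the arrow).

ac->b; bac->; cb->a; cc->

  | cababac => caba
  | babbc
  | aab
  | cacba => cbba => aba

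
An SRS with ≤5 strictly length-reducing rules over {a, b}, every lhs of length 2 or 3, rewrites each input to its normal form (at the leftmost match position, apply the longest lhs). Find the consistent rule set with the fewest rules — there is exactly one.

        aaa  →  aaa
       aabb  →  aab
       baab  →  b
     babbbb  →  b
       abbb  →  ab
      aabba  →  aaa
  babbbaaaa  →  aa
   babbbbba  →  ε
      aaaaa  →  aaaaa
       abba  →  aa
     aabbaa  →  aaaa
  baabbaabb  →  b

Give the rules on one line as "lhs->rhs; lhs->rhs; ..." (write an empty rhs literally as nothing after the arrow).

  | aaa
  | aabb => aab
  | baab => b
  | babbbb => bbbb => bbb => bb => b

aba->aa; ba->; baa->; bb->b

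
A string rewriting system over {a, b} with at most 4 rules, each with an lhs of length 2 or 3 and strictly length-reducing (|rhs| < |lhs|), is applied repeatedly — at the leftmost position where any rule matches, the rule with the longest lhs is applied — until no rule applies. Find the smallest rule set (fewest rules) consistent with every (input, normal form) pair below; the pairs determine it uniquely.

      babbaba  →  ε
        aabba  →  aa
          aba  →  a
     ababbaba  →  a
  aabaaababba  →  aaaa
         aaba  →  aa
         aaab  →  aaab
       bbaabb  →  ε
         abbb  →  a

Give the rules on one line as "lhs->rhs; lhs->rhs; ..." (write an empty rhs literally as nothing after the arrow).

  | babbaba => bbaba => bbba => bba => bb => ε
  | aabba => aabb => aa
  | aba => a
  | ababbaba => abbaba => abbba => abba => abb => a

ba->; bb->; bba->bb; bbb->bb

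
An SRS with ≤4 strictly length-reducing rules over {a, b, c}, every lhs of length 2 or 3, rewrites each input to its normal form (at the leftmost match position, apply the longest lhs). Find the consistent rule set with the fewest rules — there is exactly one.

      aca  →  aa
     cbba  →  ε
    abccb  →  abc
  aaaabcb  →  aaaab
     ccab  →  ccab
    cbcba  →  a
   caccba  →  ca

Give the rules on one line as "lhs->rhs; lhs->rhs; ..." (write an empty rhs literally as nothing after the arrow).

  | aca => aa
  | cbba => ba => ε
  | abccb => abc
  | aaaabcb => aaaab

ac->a; ba->; cb->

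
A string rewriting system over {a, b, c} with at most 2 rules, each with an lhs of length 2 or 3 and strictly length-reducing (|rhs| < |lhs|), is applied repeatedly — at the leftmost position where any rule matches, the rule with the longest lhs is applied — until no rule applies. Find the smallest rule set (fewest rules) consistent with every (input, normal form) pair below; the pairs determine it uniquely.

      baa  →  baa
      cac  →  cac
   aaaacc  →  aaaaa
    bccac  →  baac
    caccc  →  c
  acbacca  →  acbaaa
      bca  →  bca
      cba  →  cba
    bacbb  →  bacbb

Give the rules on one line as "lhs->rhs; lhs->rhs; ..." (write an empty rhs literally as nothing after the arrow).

caa->; cc->a

  | baa
  | cac
  | aaaacc => aaaaa
  | bccac => baac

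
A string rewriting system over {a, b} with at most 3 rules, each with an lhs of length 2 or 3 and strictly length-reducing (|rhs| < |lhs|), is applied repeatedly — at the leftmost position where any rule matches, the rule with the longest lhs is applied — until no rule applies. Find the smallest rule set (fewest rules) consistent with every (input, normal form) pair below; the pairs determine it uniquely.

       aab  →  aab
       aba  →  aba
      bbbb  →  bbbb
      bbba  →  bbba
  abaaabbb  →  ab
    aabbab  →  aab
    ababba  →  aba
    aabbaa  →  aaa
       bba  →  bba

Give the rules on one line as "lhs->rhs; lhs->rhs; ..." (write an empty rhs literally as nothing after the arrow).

  | aab
  | aba
  | bbbb
  | bbba

abb->; baa->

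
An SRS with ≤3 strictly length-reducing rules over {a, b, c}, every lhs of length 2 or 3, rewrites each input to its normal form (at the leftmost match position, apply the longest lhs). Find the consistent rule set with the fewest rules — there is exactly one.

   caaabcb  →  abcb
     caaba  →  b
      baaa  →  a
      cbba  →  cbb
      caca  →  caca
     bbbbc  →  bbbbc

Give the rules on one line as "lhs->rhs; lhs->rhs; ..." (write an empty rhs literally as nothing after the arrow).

  | caaabcb => abcb
  | caaba => ba => b
  | baaa => a
  | cbba => cbb

ba->b; baa->; caa->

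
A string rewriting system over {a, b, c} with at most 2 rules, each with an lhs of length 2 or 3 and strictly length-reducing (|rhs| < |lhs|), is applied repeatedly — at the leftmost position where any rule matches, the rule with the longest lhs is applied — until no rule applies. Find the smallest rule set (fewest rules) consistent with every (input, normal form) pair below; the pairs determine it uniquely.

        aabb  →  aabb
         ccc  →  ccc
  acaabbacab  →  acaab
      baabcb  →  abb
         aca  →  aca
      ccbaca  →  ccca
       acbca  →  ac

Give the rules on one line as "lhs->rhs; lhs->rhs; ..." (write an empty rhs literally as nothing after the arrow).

ba->; bc->b

  | aabb
  | ccc
  | acaabbacab => acaabcab => acaabab => acaab
  | baabcb => abcb => abb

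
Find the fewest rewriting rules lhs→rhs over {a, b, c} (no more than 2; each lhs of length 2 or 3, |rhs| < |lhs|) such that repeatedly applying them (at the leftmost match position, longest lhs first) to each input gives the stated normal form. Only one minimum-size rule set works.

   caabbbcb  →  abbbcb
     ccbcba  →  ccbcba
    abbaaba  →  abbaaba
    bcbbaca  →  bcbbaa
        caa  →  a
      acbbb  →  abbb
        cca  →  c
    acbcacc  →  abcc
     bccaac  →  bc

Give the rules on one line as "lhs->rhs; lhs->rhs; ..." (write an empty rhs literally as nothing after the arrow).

ac->a; ca->

  | caabbbcb => abbbcb
  | ccbcba
  | abbaaba
  | bcbbaca => bcbbaa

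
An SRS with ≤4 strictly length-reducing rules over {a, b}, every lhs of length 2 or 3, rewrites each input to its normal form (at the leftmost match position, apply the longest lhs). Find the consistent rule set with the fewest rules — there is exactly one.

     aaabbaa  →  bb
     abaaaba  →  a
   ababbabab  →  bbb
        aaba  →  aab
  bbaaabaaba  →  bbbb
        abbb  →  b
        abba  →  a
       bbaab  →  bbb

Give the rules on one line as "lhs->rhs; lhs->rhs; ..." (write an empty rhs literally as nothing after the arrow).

  | aaabbaa => bbaa => bba => bb
  | abaaaba => abaaba => ababa => abba => a
  | ababbabab => abbbabab => babab => bbab => bbb
  | aaba => aab

aaa->; abb->; ba->b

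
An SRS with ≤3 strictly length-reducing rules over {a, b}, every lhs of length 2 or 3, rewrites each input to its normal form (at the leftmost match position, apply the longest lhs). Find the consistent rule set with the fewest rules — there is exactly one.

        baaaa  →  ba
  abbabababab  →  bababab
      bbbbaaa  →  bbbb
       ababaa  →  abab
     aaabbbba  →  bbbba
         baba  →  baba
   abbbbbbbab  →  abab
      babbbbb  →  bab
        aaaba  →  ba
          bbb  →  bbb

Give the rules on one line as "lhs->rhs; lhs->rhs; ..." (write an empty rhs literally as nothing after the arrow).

aa->; aaa->; abb->a

  | baaaa => ba
  | abbabababab => aabababab => bababab
  | bbbbaaa => bbbb
  | ababaa => abab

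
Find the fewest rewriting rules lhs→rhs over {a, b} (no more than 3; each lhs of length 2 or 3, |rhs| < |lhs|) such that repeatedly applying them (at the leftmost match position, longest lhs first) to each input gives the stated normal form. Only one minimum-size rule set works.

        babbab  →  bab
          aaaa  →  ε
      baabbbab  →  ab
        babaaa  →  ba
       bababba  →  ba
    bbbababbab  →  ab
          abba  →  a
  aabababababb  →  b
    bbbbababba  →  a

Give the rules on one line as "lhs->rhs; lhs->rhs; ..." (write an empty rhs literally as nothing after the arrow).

aa->; aba->a; bb->a

  | babbab => baaab => bab
  | aaaa => aa => ε
  | baabbbab => bbbbab => abbab => aaab => ab
  | babaaa => baaa => ba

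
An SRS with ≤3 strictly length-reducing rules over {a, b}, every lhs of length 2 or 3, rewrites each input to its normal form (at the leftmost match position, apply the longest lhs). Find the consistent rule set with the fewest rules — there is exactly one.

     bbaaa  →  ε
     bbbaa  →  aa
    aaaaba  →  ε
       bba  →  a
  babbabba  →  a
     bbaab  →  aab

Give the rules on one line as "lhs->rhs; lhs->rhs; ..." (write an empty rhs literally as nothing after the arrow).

aaa->; aba->; ba->a

  | bbaaa => baaa => aaa => ε
  | bbbaa => bbaa => baa => aa
  | aaaaba => aba => ε
  | bba => ba => a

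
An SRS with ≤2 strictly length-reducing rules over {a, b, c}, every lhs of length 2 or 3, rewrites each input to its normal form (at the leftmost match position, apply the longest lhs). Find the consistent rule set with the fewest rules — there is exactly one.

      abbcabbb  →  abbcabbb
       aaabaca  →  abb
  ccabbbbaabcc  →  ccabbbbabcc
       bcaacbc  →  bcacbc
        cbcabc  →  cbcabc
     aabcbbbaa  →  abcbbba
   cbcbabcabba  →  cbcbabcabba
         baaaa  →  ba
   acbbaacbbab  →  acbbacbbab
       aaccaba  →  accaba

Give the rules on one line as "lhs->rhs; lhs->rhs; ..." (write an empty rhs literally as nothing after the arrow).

  | abbcabbb
  | aaabaca => aabaca => abaca => abb
  | ccabbbbaabcc => ccabbbbabcc
  | bcaacbc => bcacbc

aa->a; aca->b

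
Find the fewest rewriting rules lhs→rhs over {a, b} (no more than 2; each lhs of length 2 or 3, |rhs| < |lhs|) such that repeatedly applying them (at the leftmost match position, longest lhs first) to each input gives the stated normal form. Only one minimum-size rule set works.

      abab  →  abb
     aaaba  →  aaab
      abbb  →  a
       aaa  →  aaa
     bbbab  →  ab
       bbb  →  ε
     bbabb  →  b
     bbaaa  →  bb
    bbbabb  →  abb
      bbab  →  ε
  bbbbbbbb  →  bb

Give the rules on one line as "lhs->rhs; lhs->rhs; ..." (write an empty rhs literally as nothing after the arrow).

  | abab => abb
  | aaaba => aaab
  | abbb => a
  | aaa

ba->b; bbb->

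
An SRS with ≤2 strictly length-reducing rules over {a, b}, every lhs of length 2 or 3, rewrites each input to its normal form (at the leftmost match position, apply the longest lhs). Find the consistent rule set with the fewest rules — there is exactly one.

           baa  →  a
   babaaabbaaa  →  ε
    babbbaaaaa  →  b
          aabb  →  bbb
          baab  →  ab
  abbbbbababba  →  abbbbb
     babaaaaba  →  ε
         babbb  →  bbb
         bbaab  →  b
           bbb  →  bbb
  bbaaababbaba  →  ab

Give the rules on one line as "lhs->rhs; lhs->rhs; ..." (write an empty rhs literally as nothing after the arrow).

aa->b; ba->

  | baa => a
  | babaaabbaaa => baaabbaaa => aabbaaa => bbbaaa => bbaa => ba => ε
  | babbbaaaaa => bbbaaaaa => bbaaaa => baaa => aa => b
  | aabb => bbb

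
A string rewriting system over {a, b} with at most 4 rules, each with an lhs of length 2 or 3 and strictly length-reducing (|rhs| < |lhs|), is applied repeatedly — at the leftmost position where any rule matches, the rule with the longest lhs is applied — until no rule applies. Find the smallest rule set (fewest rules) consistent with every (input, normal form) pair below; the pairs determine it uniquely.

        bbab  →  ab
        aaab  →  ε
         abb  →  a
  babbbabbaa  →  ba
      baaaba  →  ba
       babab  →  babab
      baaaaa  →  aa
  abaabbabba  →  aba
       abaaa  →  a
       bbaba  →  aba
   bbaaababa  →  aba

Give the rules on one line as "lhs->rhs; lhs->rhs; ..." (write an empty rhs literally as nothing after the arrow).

  | bbab => ab
  | aaab => bb => ε
  | abb => a
  | babbbabbaa => bababbaa => babaaa => babb => ba

aaa->b; aab->ba; bb->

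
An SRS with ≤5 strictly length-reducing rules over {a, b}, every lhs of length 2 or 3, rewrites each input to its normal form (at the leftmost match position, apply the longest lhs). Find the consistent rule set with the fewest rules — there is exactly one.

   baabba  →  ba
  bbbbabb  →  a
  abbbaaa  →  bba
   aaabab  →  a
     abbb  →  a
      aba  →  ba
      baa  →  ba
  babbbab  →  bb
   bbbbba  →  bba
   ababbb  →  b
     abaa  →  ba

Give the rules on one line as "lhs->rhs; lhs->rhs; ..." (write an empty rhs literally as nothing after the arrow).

  | baabba => babba => bbba => aaa => ba
  | bbbbabb => aababb => ababb => babb => bbb => aa => a
  | abbbaaa => bbbaaa => aaaaa => baaa => bba
  | aaabab => babab => bbab => bbb => aa => a

aa->a; aaa->ba; ab->b; bbb->aa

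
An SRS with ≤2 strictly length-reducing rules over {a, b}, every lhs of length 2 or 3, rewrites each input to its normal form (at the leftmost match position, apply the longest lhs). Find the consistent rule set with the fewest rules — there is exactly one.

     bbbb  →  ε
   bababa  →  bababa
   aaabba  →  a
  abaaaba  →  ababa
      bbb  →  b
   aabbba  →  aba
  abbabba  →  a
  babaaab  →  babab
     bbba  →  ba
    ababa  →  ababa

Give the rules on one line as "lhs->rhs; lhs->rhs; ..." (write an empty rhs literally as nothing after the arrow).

  | bbbb => bb => ε
  | bababa
  | aaabba => aabba => abba => aa => a
  | abaaaba => abaaba => ababa

aa->a; bb->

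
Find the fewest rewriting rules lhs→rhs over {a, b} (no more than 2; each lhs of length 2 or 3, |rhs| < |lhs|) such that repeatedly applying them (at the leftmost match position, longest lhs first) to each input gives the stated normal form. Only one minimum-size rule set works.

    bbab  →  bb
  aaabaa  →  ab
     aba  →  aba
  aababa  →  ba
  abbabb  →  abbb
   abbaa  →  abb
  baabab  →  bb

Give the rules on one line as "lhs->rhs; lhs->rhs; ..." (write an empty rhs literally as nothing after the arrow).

  | bbab => bb
  | aaabaa => abaa => ab
  | aba
  | aababa => baba => ba

aa->; bab->b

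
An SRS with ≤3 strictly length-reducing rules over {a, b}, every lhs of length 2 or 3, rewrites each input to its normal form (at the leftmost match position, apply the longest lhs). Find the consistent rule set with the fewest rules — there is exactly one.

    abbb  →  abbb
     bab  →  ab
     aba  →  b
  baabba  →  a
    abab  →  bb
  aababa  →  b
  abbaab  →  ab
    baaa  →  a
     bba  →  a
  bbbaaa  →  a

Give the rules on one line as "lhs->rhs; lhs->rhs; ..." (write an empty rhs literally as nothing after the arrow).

aa->b; ba->a

  | abbb
  | bab => ab
  | aba => aa => b
  | baabba => aabba => bbba => bba => ba => a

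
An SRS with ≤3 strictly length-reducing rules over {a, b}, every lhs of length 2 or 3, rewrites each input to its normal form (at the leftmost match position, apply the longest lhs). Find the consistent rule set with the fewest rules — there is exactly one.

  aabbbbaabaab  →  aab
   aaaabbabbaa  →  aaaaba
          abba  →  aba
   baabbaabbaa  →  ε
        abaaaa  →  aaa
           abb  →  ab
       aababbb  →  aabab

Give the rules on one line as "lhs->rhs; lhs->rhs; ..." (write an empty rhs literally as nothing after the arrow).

  | aabbbbaabaab => aabbbaabaab => aabbaabaab => aabaabaab => aabaab => aab
  | aaaabbabbaa => aaaababbaa => aaaababaa => aaaaba
  | abba => aba
  | baabbaabbaa => bbaabbaa => baabbaa => bbaa => baa => ε

baa->; bb->b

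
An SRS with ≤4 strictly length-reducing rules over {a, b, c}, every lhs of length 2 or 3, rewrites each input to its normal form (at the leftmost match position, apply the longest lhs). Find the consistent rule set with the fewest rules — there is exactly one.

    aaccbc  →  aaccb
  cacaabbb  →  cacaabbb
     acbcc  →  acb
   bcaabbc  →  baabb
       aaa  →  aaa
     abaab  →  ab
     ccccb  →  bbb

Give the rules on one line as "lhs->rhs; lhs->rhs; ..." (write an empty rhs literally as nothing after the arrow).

aba->; bc->b; ccc->bb

  | aaccbc => aaccb
  | cacaabbb
  | acbcc => acbc => acb
  | bcaabbc => baabbc => baabb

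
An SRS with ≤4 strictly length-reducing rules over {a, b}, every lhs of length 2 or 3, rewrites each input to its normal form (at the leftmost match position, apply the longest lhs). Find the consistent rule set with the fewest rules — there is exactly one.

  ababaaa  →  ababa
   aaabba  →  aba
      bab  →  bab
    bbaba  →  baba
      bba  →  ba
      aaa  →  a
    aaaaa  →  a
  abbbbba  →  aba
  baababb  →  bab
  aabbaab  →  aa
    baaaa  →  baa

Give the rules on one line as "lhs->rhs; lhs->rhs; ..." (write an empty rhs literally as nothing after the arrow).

  | ababaaa => ababa
  | aaabba => abba => aba
  | bab
  | bbaba => baba

aaa->a; aab->aa; bb->b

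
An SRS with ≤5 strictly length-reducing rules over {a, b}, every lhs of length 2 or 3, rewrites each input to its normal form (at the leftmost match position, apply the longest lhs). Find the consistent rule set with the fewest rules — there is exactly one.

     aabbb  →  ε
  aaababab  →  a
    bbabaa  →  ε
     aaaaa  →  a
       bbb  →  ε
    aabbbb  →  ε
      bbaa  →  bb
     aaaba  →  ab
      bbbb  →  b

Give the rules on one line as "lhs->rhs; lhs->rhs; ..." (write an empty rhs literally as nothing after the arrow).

  | aabbb => aabb => aab => aa => ε
  | aaababab => ababab => abbab => abbb => a
  | bbabaa => bbbaa => aa => ε
  | aaaaa => aaa => a

aa->; aab->aa; ba->b; bbb->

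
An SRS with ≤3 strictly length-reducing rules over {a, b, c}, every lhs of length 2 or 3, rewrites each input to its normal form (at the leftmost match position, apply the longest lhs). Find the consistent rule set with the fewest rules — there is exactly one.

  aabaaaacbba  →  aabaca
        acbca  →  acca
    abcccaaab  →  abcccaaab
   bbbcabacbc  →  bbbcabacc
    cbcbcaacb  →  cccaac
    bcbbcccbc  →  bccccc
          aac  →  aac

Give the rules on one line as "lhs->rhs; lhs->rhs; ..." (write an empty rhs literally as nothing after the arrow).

baa->ba; cb->c

  | aabaaaacbba => aabaaacbba => aabaacbba => aabacbba => aabacba => aabaca
  | acbca => acca
  | abcccaaab
  | bbbcabacbc => bbbcabacc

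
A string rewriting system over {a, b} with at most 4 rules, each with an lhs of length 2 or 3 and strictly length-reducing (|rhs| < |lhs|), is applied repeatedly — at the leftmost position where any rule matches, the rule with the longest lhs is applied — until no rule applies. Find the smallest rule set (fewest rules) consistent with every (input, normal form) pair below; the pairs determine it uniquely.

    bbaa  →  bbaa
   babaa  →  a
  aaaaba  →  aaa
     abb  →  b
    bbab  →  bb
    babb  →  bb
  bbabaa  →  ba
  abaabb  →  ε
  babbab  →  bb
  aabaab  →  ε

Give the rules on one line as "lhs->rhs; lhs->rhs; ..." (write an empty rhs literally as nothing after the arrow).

aab->; ab->; aba->bb; bbb->

  | bbaa
  | babaa => bbba => a
  | aaaaba => aaa
  | abb => b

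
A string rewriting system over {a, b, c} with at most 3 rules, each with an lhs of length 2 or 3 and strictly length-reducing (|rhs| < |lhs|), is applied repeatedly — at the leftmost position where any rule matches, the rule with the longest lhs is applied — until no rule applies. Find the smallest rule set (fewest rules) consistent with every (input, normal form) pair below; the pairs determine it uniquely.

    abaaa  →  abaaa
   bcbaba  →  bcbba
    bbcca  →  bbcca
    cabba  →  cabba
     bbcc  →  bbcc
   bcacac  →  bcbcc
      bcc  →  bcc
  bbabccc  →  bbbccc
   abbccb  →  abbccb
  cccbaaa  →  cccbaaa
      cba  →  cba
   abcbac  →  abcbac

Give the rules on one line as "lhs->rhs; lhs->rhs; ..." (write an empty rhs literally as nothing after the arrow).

aca->bc; bab->bb

  | abaaa
  | bcbaba => bcbba
  | bbcca
  | cabba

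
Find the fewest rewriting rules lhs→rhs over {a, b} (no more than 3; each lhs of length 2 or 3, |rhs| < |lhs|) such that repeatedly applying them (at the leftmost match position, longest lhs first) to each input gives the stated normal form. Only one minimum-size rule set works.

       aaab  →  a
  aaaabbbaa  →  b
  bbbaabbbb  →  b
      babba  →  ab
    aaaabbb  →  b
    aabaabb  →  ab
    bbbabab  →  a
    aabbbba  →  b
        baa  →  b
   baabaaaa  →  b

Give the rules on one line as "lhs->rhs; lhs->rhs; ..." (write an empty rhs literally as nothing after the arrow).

  | aaab => bab => bb => a
  | aaaabbbaa => baabbbaa => babbbaa => bbbbaa => abbaa => aaaa => baa => ba => b
  | bbbaabbbb => abaabbbb => ababbbb => abbbbb => aabbb => bbbb => abb => aa => b
  | babba => bbba => aba => ab

aa->b; ba->b; bb->a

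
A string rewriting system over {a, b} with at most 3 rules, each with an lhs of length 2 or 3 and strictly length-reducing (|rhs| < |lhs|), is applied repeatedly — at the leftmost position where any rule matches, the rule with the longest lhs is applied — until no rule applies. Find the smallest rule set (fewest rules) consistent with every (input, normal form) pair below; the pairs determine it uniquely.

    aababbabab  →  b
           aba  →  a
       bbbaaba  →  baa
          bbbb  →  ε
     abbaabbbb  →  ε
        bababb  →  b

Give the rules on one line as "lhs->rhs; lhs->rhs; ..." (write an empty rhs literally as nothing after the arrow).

ab->b; aba->a; bb->

  | aababbabab => aabbabab => abbabab => bbabab => abab => ab => b
  | aba => a
  | bbbaaba => baaba => baa
  | bbbb => bb => ε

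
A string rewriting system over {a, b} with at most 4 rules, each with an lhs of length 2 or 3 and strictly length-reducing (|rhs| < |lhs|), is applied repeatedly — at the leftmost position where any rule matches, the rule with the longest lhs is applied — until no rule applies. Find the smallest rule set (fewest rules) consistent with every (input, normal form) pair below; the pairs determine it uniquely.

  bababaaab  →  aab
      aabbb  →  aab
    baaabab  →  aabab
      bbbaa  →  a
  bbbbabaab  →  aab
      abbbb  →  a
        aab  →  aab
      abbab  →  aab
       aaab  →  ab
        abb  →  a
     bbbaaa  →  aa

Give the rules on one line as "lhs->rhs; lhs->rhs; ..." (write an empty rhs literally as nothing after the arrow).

aaa->a; baa->a; bb->

  | bababaaab => babaaab => baaab => aab
  | aabbb => aab
  | baaabab => aabab
  | bbbaa => baa => a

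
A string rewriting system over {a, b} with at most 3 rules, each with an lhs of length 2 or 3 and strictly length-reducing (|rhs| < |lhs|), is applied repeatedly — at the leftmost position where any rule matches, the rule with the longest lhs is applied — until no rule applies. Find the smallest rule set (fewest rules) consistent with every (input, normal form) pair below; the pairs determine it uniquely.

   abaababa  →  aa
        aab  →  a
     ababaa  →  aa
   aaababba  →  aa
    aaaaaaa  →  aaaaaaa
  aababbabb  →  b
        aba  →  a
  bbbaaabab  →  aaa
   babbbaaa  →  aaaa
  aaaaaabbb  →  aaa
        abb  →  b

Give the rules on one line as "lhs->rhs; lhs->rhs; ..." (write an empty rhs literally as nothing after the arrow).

ab->; bbb->a

  | abaababa => aababa => aaba => aa
  | aab => a
  | ababaa => abaa => aa
  | aaababba => aaabba => aaba => aa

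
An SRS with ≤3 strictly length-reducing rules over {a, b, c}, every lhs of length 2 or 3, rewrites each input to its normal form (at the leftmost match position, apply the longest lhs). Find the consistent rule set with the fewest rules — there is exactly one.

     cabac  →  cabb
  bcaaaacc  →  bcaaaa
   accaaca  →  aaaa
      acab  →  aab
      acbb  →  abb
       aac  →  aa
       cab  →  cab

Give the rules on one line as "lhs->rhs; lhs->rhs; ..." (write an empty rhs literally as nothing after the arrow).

  | cabac => cabb
  | bcaaaacc => bcaaaac => bcaaaa
  | accaaca => acaaca => aaaca => aaaa
  | acab => aab

ac->a; bac->bb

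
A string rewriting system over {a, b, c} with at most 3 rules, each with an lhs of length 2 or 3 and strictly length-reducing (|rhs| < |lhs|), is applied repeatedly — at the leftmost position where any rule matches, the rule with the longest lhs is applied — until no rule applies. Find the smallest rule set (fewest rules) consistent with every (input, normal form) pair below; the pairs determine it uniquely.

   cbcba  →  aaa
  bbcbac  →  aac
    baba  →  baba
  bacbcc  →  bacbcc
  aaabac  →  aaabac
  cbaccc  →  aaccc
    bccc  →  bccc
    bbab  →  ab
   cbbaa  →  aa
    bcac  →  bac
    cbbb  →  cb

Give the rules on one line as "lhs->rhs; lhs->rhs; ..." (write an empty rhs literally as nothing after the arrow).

  | cbcba => cbaa => aaa
  | bbcbac => cbac => aac
  | baba
  | bacbcc

bb->; ca->a; cba->aa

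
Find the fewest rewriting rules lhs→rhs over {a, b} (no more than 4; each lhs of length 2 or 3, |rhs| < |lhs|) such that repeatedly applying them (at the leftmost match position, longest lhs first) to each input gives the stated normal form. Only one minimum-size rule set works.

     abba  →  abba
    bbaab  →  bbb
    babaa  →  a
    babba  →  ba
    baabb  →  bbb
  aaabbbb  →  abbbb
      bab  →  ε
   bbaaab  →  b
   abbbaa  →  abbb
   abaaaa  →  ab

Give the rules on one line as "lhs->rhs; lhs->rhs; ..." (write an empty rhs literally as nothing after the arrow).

aa->a; baa->b; bab->

  | abba
  | bbaab => bbb
  | babaa => aa => a
  | babba => ba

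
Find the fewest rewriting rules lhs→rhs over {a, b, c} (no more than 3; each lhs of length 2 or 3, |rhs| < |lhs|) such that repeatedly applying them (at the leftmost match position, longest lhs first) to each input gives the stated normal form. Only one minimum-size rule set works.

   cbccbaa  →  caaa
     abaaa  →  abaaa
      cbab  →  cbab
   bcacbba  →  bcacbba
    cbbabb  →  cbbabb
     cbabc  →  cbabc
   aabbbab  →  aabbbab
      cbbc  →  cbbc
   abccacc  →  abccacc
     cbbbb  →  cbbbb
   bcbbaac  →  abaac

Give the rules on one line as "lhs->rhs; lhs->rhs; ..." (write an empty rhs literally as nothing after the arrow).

bcb->a; ccb->cb

  | cbccbaa => cbcbaa => caaa
  | abaaa
  | cbab
  | bcacbba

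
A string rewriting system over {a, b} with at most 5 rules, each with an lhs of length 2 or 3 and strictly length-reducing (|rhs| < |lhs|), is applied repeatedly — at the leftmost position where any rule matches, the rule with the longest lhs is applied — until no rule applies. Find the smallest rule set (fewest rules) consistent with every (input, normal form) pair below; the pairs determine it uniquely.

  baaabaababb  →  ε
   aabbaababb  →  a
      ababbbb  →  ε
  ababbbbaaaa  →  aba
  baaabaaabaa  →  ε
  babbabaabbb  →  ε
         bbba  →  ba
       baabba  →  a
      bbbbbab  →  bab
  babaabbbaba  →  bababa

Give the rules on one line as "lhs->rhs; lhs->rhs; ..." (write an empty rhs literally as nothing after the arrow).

aa->b; aaa->ab; abb->ba; bb->

  | baaabaababb => babbaababb => bbaaababb => aaababb => abbabb => baabb => bbbb => bb => ε
  | aabbaababb => bbbaababb => baababb => bbbabb => babb => bba => a
  | ababbbb => abbabb => baabb => bbbb => bb => ε
  | ababbbbaaaa => abbabbaaaa => baabbaaaa => bbbbaaaa => bbaaaa => aaaa => aba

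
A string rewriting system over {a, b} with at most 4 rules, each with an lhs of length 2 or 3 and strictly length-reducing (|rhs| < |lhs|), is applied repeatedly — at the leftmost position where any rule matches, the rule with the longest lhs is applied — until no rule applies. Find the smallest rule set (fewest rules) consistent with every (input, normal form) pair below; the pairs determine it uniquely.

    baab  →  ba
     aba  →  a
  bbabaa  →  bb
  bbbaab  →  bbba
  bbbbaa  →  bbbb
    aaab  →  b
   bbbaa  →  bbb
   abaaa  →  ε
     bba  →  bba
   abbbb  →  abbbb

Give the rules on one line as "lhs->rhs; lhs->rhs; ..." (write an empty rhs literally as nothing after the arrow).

  | baab => ba
  | aba => a
  | bbabaa => bbaa => bb
  | bbbaab => bbba

aa->; aaa->; aab->a; aba->a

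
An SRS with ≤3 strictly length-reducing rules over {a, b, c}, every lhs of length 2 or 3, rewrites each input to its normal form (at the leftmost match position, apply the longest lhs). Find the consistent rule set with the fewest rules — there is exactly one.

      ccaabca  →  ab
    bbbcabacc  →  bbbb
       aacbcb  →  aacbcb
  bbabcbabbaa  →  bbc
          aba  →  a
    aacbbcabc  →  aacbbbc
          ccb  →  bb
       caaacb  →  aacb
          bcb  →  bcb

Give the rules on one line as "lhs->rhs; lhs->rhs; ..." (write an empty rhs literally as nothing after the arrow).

  | ccaabca => baabca => abca => ab
  | bbbcabacc => bbbbacc => bbbcc => bbbb
  | aacbcb
  | bbabcbabbaa => bbcbabbaa => bbcbbaa => bbcba => bbc

ba->; ca->; cc->b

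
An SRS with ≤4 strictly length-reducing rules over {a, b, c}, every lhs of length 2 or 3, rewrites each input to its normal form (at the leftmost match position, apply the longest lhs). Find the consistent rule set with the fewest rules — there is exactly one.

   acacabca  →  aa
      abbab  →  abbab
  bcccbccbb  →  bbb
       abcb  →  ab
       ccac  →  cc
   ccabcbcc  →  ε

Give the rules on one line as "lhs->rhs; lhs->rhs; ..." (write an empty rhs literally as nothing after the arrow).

bc->; ca->; cbc->b

  | acacabca => acabca => abca => aa
  | abbab
  | bcccbccbb => ccbccbb => cbcbb => bbb
  | abcb => ab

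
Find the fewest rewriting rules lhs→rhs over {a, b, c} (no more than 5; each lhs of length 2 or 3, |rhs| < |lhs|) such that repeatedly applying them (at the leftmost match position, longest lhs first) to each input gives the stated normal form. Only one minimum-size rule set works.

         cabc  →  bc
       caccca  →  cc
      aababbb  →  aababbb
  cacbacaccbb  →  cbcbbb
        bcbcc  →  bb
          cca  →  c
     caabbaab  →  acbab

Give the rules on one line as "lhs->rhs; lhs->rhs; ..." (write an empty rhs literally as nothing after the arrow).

  | cabc => bc
  | caccca => ccca => cc
  | aababbb
  | cacbacaccbb => cbacaccbb => cbaccbb => cbcbbb

acc->cb; bba->cb; bcc->ab; ca->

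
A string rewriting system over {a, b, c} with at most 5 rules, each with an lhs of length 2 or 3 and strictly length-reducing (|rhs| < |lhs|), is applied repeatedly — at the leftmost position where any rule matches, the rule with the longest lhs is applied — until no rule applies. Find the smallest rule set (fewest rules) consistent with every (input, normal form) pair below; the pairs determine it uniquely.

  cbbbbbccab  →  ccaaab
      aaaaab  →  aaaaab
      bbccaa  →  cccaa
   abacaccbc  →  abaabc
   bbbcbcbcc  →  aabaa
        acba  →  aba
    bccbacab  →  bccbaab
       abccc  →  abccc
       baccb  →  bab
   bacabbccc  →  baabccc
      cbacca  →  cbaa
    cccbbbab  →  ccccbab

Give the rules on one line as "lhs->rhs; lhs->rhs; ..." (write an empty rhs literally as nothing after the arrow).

abb->ab; ac->a; bb->c; cbc->aa

  | cbbbbbccab => ccbbbccab => cccbccab => ccaacab => ccaaab
  | aaaaab
  | bbccaa => cccaa
  | abacaccbc => abaaccbc => abaacbc => abaabc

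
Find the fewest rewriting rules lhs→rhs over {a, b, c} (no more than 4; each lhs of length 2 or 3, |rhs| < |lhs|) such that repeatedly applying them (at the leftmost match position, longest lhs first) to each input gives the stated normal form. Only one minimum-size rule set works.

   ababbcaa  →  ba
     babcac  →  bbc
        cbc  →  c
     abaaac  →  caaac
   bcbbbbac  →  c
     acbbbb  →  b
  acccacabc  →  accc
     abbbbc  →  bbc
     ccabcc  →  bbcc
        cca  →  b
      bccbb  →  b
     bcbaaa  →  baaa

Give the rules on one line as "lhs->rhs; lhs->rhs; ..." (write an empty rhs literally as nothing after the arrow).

  | ababbcaa => cabbcaa => ccbcaa => ccaa => ba
  | babcac => bccac => bbc
  | cbc => c
  | abaaac => caaac

ab->c; bba->ab; cb->; cca->b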